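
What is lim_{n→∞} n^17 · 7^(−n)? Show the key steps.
lim = 0

Exponentials with base > 1 dominate every fixed polynomial: for any fixed c, n^c / 7^n → 0 as n → ∞ (e.g. by the ratio test, or by writing 7^n = e^(n ln 7) and noting e^(n ln 7) / n^c → ∞). Hence n^17 · 7^(−n) = n^17 / 7^n → 0.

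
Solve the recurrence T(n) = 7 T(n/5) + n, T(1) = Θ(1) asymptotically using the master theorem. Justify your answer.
T(n) = Θ(n^(log_5 7))

Master theorem: compare f(n) = n to n^(log_5 7) where log_5 7 ≈ 1.209. Since 1 < log_5 7, we have f(n) = O(n^(log_5 7 − ε)) for some ε > 0 — Case 1. Hence T(n) = Θ(n^(log_5 7)).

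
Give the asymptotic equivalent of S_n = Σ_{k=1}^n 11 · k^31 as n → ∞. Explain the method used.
S_n ~ 11 · n^32 / 32

By integral comparison (Euler-Maclaurin), Σ_{k=1}^n 11 · k^31 = 11 · ∫_0^n x^31 dx + O(n^31) = 11 · n^32/32 + O(n^31). (Equivalently, Faulhaber's formula gives the same leading term.)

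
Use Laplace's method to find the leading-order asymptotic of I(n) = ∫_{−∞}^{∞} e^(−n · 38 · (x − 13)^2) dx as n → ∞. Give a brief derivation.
I(n) = sqrt(π/(38n))

Here φ(x) = 38 · (x − 13)^2 has its unique minimum at x* = 13 with φ(x*) = 0 and φ''(x*) = 76. Laplace's method gives
  I(n) ~ e^(−n φ(x*)) · sqrt(2π / (n · φ''(x*))) = sqrt(2π / (76n)) = sqrt(π/(38n)).
This is exact: substituting u = (x − 13)·sqrt(38n) gives I(n) = (1/sqrt(38n)) ∫_{−∞}^{∞} e^(−u^2) du = sqrt(π/(38n)).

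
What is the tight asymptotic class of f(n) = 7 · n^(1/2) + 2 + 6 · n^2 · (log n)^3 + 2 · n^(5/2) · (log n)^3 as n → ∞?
f(n) ∈ Θ(n^(5/2) · (log n)^3)

Compare the terms by growth order. For large n, n^a · (log n)^b dominates n^a' · (log n)^b' iff a > a', or (a = a' and b > b'). Ranking the 4 terms shows the dominant one is 2 · n^(5/2) · (log n)^3. Hence f(n) ∈ Θ(n^(5/2) · (log n)^3).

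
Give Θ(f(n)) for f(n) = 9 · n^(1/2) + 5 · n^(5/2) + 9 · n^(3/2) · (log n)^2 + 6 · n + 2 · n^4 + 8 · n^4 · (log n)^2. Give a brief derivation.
f(n) ∈ Θ(n^4 · (log n)^2)

Compare the terms by growth order. For large n, n^a · (log n)^b dominates n^a' · (log n)^b' iff a > a', or (a = a' and b > b'). Ranking the 6 terms shows the dominant one is 8 · n^4 · (log n)^2. Hence f(n) ∈ Θ(n^4 · (log n)^2).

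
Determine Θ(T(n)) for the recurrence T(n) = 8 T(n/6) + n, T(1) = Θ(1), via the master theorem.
T(n) = Θ(n^(log_6 8))

Master theorem: compare f(n) = n to n^(log_6 8) where log_6 8 ≈ 1.161. Since 1 < log_6 8, we have f(n) = O(n^(log_6 8 − ε)) for some ε > 0 — Case 1. Hence T(n) = Θ(n^(log_6 8)).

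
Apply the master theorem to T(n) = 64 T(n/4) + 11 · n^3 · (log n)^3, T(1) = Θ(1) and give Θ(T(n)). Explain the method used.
T(n) = Θ(n^3 · (log n)^4)

Here log_4 64 = 3 and f(n) = 11 · n^3 · (log n)^3 = Θ(n^(log_4 64) · (log n)^3). This is the extended Case 2 of the master theorem (f matches the critical exponent up to log factors), giving T(n) = Θ(n^(log_4 64) · (log n)^(3+1)) = Θ(n^3 · (log n)^4).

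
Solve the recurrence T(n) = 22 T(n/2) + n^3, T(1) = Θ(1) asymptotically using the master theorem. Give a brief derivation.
T(n) = Θ(n^(log_2 22))

Master theorem: compare f(n) = n^3 to n^(log_2 22) where log_2 22 ≈ 4.459. Since 3 < log_2 22, we have f(n) = O(n^(log_2 22 − ε)) for some ε > 0 — Case 1. Hence T(n) = Θ(n^(log_2 22)).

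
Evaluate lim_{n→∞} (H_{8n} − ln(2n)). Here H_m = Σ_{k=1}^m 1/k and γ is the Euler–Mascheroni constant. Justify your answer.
lim = ln 4 + γ

By Euler-Maclaurin, H_m = ln m + γ + O(1/m). So
  H_{8n} − ln(2n) = ln(8n) + γ − ln(2n) + O(1/n)
                       = ln(8/2) + γ + O(1/n).
Hence the limit is ln(8/2) + γ (= ln 4).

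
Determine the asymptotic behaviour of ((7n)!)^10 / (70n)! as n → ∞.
((7n)!)^10/(70n)! ~ ((2π·7n)^(9/2) / sqrt(10)) · 10^(−10·7n)  →  0

Write N = 7n. Stirling: N! ~ sqrt(2π N)(N/e)^N and (10N)! ~ sqrt(2π·10N)·(10N/e)^(10N).
  (N!)^10/(10N)! ~ (2π N)^(10/2) (N/e)^(10N) / [sqrt(2π·10N) (10N/e)^(10N)]
     = (2π N)^(10/2) / sqrt(2π·10N) · (N/(10N))^(10N)
     = (2π N)^((10−1)/2) / sqrt(10) · 10^(−10N).
Since 10^10 > 1, the factor 10^(−10N) decays exponentially, so the ratio → 0. Substituting N = 7n gives the stated form.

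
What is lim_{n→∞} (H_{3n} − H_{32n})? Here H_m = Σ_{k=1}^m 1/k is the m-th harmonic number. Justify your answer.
lim = ln(3/32)

Euler-Maclaurin gives H_m = ln m + γ + 1/(2m) + O(1/m^2). The γ and O(1/m) terms cancel in the difference:
  H_{3n} − H_{32n} = ln(3n) − ln(32n) + O(1/n) = ln(3/32) + O(1/n).
Hence the limit is ln(3/32).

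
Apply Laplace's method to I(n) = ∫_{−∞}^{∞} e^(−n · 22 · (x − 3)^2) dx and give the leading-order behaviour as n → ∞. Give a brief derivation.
I(n) = sqrt(π/(22n))

Here φ(x) = 22 · (x − 3)^2 has its unique minimum at x* = 3 with φ(x*) = 0 and φ''(x*) = 44. Laplace's method gives
  I(n) ~ e^(−n φ(x*)) · sqrt(2π / (n · φ''(x*))) = sqrt(2π / (44n)) = sqrt(π/(22n)).
This is exact: substituting u = (x − 3)·sqrt(22n) gives I(n) = (1/sqrt(22n)) ∫_{−∞}^{∞} e^(−u^2) du = sqrt(π/(22n)).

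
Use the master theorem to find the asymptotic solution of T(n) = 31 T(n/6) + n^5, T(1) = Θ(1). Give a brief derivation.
T(n) = Θ(n^5)

log_6 31 ≈ 1.917. f(n) = n^5 dominates n^(log_6 31) since 5 > 1.917, and the regularity condition a·f(n/b) = 31·(n/6)^5 = (31/7776)·n^5 ≤ c·f(n) holds with c = 31/7776 ≈ 0.00399 < 1. So this is Case 3: T(n) = Θ(f(n)) = Θ(n^5).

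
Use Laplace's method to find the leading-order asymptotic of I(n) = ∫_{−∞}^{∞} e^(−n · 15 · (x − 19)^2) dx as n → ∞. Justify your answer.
I(n) = sqrt(π/(15n))

Here φ(x) = 15 · (x − 19)^2 has its unique minimum at x* = 19 with φ(x*) = 0 and φ''(x*) = 30. Laplace's method gives
  I(n) ~ e^(−n φ(x*)) · sqrt(2π / (n · φ''(x*))) = sqrt(2π / (30n)) = sqrt(π/(15n)).
This is exact: substituting u = (x − 19)·sqrt(15n) gives I(n) = (1/sqrt(15n)) ∫_{−∞}^{∞} e^(−u^2) du = sqrt(π/(15n)).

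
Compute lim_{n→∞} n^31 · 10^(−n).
lim = 0

Exponentials with base > 1 dominate every fixed polynomial: for any fixed c, n^c / 10^n → 0 as n → ∞ (e.g. by the ratio test, or by writing 10^n = e^(n ln 10) and noting e^(n ln 10) / n^c → ∞). Hence n^31 · 10^(−n) = n^31 / 10^n → 0.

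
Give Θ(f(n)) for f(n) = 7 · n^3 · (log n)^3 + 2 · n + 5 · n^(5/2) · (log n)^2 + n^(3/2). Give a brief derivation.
f(n) ∈ Θ(n^3 · (log n)^3)

Compare the terms by growth order. For large n, n^a · (log n)^b dominates n^a' · (log n)^b' iff a > a', or (a = a' and b > b'). Ranking the 4 terms shows the dominant one is 7 · n^3 · (log n)^3. Hence f(n) ∈ Θ(n^3 · (log n)^3).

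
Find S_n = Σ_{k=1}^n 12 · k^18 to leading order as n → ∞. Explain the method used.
S_n ~ 12 · n^19 / 19

By integral comparison (Euler-Maclaurin), Σ_{k=1}^n 12 · k^18 = 12 · ∫_0^n x^18 dx + O(n^18) = 12 · n^19/19 + O(n^18). (Equivalently, Faulhaber's formula gives the same leading term.)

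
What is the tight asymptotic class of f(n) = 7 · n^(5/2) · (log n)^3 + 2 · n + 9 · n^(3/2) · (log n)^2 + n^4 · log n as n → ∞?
f(n) ∈ Θ(n^4 · log n)

Compare the terms by growth order. For large n, n^a · (log n)^b dominates n^a' · (log n)^b' iff a > a', or (a = a' and b > b'). Ranking the 4 terms shows the dominant one is n^4 · log n. Hence f(n) ∈ Θ(n^4 · log n).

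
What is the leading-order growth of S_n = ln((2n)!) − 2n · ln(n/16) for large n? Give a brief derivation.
S_n ~ 2n · (ln 32 − 1) + O(ln n)

Stirling: ln((2n)!) = 2n ln(2n) − 2n + O(ln n).
  S_n = 2n ln(2n) − 2n − 2n ln(n/16) + O(ln n)
      = 2n ln(2n) − 2n ln n + 2n ln 16 − 2n + O(ln n)
      = 2n ln 2 + 2n ln 16 − 2n + O(ln n)
      = 2n (ln 32 − 1) + O(ln n).
Numerically ln(32) − 1 ≈ 2.4657.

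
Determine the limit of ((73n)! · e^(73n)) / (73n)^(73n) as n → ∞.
lim = ∞

Stirling: (73n)! ~ sqrt(2π·73n) · (73n/e)^(73n). Hence
  (73n)! · e^(73n) / (73n)^(73n) ~ sqrt(2π·73n) = sqrt(2π·73) · sqrt(n) → ∞.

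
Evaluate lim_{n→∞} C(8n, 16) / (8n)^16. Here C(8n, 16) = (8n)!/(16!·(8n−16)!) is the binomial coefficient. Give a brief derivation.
lim = 1/16! = 1/20922789888000

With N = 8n → ∞: C(N, 16) / N^16 = [N(N−1)…(N−15)] / (16! · N^16) = (1/16!) · 1 · (1 − 1/(8n)) · … · (1 − 15/(8n)). Each factor → 1 as N → ∞, so the limit is 1/16! = 1/20922789888000.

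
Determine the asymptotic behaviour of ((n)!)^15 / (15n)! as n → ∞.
((n)!)^15/(15n)! ~ ((2π·n)^(14/2) / sqrt(15)) · 15^(−15·n)  →  0

Write N = n. Stirling: N! ~ sqrt(2π N)(N/e)^N and (15N)! ~ sqrt(2π·15N)·(15N/e)^(15N).
  (N!)^15/(15N)! ~ (2π N)^(15/2) (N/e)^(15N) / [sqrt(2π·15N) (15N/e)^(15N)]
     = (2π N)^(15/2) / sqrt(2π·15N) · (N/(15N))^(15N)
     = (2π N)^((15−1)/2) / sqrt(15) · 15^(−15N).
Since 15^15 > 1, the factor 15^(−15N) decays exponentially, so the ratio → 0. Substituting N = n gives the stated form.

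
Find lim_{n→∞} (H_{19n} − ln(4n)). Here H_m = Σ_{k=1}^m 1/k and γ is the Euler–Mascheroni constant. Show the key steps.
lim = ln(19/4) + γ

By Euler-Maclaurin, H_m = ln m + γ + O(1/m). So
  H_{19n} − ln(4n) = ln(19n) + γ − ln(4n) + O(1/n)
                       = ln(19/4) + γ + O(1/n).
Hence the limit is ln(19/4) + γ.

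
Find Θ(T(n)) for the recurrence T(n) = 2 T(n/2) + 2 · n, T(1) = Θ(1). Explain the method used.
T(n) = Θ(n log n)

log_2 2 = 1, and f(n) = 2 · n = Θ(n^(log_2 2)). This is Case 2 of the master theorem: T(n) = Θ(f(n) · log n) = Θ(n log n).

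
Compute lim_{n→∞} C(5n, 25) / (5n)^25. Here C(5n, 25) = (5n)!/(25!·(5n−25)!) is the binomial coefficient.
lim = 1/25! = 1/15511210043330985984000000

With N = 5n → ∞: C(N, 25) / N^25 = [N(N−1)…(N−24)] / (25! · N^25) = (1/25!) · 1 · (1 − 1/(5n)) · … · (1 − 24/(5n)). Each factor → 1 as N → ∞, so the limit is 1/25! = 1/15511210043330985984000000.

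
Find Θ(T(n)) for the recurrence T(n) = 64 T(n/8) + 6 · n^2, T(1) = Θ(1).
T(n) = Θ(n^2 log n)

log_8 64 = 2, and f(n) = 6 · n^2 = Θ(n^(log_8 64)). This is Case 2 of the master theorem: T(n) = Θ(f(n) · log n) = Θ(n^2 log n).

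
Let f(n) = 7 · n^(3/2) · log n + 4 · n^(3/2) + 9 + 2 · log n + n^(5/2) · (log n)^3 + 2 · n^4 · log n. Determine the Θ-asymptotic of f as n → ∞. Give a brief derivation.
f(n) ∈ Θ(n^4 · log n)

Compare the terms by growth order. For large n, n^a · (log n)^b dominates n^a' · (log n)^b' iff a > a', or (a = a' and b > b'). Ranking the 6 terms shows the dominant one is 2 · n^4 · log n. Hence f(n) ∈ Θ(n^4 · log n).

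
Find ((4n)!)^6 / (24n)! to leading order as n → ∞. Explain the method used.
((4n)!)^6/(24n)! ~ ((2π·4n)^(5/2) / sqrt(6)) · 6^(−6·4n)  →  0

Write N = 4n. Stirling: N! ~ sqrt(2π N)(N/e)^N and (6N)! ~ sqrt(2π·6N)·(6N/e)^(6N).
  (N!)^6/(6N)! ~ (2π N)^(6/2) (N/e)^(6N) / [sqrt(2π·6N) (6N/e)^(6N)]
     = (2π N)^(6/2) / sqrt(2π·6N) · (N/(6N))^(6N)
     = (2π N)^((6−1)/2) / sqrt(6) · 6^(−6N).
Since 6^6 > 1, the factor 6^(−6N) decays exponentially, so the ratio → 0. Substituting N = 4n gives the stated form.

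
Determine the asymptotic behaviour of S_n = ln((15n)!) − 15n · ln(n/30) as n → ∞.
S_n ~ 15n · (ln 450 − 1) + O(ln n)

Stirling: ln((15n)!) = 15n ln(15n) − 15n + O(ln n).
  S_n = 15n ln(15n) − 15n − 15n ln(n/30) + O(ln n)
      = 15n ln(15n) − 15n ln n + 15n ln 30 − 15n + O(ln n)
      = 15n ln 15 + 15n ln 30 − 15n + O(ln n)
      = 15n (ln 450 − 1) + O(ln n).
Numerically ln(450) − 1 ≈ 5.1092.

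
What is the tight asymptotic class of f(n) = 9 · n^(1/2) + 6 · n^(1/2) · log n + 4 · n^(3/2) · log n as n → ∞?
f(n) ∈ Θ(n^(3/2) · log n)

Compare the terms by growth order. For large n, n^a · (log n)^b dominates n^a' · (log n)^b' iff a > a', or (a = a' and b > b'). Ranking the 3 terms shows the dominant one is 4 · n^(3/2) · log n. Hence f(n) ∈ Θ(n^(3/2) · log n).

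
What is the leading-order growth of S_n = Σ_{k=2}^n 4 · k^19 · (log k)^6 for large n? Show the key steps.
S_n ~ n^20 · (log n)^6 / 5

By integral comparison, S_n = ∫_1^n 4 · x^19 · (log x)^6 dx + O(n^19 · (log n)^6). For the integral, the leading term of ∫_1^n x^19 (log x)^6 dx is n^20/20 · (log n)^6 (by repeated integration by parts; each step lowers the log-exponent and produces a relatively O(1/log n) correction). Hence S_n ~ n^20 · (log n)^6 / 5.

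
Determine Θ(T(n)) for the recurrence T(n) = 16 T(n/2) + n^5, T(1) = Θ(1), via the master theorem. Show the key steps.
T(n) = Θ(n^5)

log_2 16 ≈ 4.000. f(n) = n^5 dominates n^(log_2 16) since 5 > 4.000, and the regularity condition a·f(n/b) = 16·(n/2)^5 = (16/32)·n^5 ≤ c·f(n) holds with c = 16/32 ≈ 0.5 < 1. So this is Case 3: T(n) = Θ(f(n)) = Θ(n^5).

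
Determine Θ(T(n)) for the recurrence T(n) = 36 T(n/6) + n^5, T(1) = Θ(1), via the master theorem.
T(n) = Θ(n^5)

log_6 36 ≈ 2.000. f(n) = n^5 dominates n^(log_6 36) since 5 > 2.000, and the regularity condition a·f(n/b) = 36·(n/6)^5 = (36/7776)·n^5 ≤ c·f(n) holds with c = 36/7776 ≈ 0.00463 < 1. So this is Case 3: T(n) = Θ(f(n)) = Θ(n^5).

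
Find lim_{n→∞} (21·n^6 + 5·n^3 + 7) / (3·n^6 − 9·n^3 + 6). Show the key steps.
lim = 21/3 = 7

For large n the leading n^6 terms dominate both numerator and denominator. Dividing top and bottom by n^6, every other term tends to 0, leaving 21/3 = 7.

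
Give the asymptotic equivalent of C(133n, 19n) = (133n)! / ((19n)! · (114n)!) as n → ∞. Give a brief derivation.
C(133n, 19n) ~ (823543/46656)^(19n) · sqrt(7/(12π·19n))

Write N = 19n. Apply Stirling to each factorial:
  (7N)! ~ sqrt(2π·7N) · (7N/e)^(7N),
  N! ~ sqrt(2π N) · (N/e)^N,
  (6N)! ~ sqrt(2π·6N) · (6N/e)^(6N).
The exponential factors combine to (7N)^(7N) / (N^N · (6N)^(6N)) = 7^(7N)/6^(6N) = (7^7/6^6)^N = (823543/46656)^N.
The square-root prefactors combine to sqrt(2π·7N) / (sqrt(2π N)·sqrt(2π·6N)) = sqrt(7 / (2π·6·N)) = sqrt(7/(12π·19n)).
Substituting N = 19n: C(133n, 19n) ~ (823543/46656)^(19n) · sqrt(7/(12π·19n)).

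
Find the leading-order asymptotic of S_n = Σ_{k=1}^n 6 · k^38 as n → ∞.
S_n ~ 2 · n^39 / 13

By integral comparison (Euler-Maclaurin), Σ_{k=1}^n 6 · k^38 = 6 · ∫_0^n x^38 dx + O(n^38) = 6 · n^39/39 = 2 · n^39 / 13 + O(n^38). (Equivalently, Faulhaber's formula gives the same leading term.)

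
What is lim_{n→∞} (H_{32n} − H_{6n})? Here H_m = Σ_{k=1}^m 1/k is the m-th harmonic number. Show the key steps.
lim = ln(32/6) = ln(16/3)

Euler-Maclaurin gives H_m = ln m + γ + 1/(2m) + O(1/m^2). The γ and O(1/m) terms cancel in the difference:
  H_{32n} − H_{6n} = ln(32n) − ln(6n) + O(1/n) = ln(32/6) + O(1/n).
Hence the limit is ln(32/6) = ln(16/3).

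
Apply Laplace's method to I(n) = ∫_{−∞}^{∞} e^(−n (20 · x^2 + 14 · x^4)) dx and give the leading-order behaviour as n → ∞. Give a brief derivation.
I(n) ~ sqrt(π/(20n))

φ(x) = 20 · x^2 + 14 · x^4 has its unique global minimum at x* = 0 (since φ'(x) = 40x + 56x^3 = 0 only at x = 0 for real x with both coefficients positive, and φ → ∞ as |x| → ∞). At x* = 0, φ(0) = 0 and φ''(0) = 40. Laplace's method then gives
  I(n) ~ sqrt(2π / (n · φ''(0))) · e^(−n φ(0)) = sqrt(2π / (40n)) = sqrt(π/(20n)).
The 14 · x^4 term contributes only at subleading order (an O(1/n) relative correction).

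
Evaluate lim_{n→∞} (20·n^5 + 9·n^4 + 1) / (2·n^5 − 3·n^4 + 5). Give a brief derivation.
lim = 20/2 = 10

For large n the leading n^5 terms dominate both numerator and denominator. Dividing top and bottom by n^5, every other term tends to 0, leaving 20/2 = 10.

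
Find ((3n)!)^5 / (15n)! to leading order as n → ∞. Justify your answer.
((3n)!)^5/(15n)! ~ ((2π·3n)^(4/2) / sqrt(5)) · 5^(−5·3n)  →  0

Write N = 3n. Stirling: N! ~ sqrt(2π N)(N/e)^N and (5N)! ~ sqrt(2π·5N)·(5N/e)^(5N).
  (N!)^5/(5N)! ~ (2π N)^(5/2) (N/e)^(5N) / [sqrt(2π·5N) (5N/e)^(5N)]
     = (2π N)^(5/2) / sqrt(2π·5N) · (N/(5N))^(5N)
     = (2π N)^((5−1)/2) / sqrt(5) · 5^(−5N).
Since 5^5 > 1, the factor 5^(−5N) decays exponentially, so the ratio → 0. Substituting N = 3n gives the stated form.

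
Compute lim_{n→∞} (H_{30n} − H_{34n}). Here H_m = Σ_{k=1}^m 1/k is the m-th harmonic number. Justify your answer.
lim = ln(30/34) = ln(15/17)

Euler-Maclaurin gives H_m = ln m + γ + 1/(2m) + O(1/m^2). The γ and O(1/m) terms cancel in the difference:
  H_{30n} − H_{34n} = ln(30n) − ln(34n) + O(1/n) = ln(30/34) + O(1/n).
Hence the limit is ln(30/34) = ln(15/17).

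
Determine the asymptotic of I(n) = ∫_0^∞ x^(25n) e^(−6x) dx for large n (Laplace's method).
I(n) ~ (sqrt(2π·25n) / 6) · (25n/(6e))^(25n)

Write the integrand as exp(25n ln x − 6x) and set f(x) = 25n ln x − 6x. Then f'(x) = 25n/x − 6 = 0 at x* = 25n/6, and f''(x*) = −25n/x*^2 = −6^2/(25n). Laplace's method (interior maximum) gives
  I(n) ~ e^(f(x*)) · sqrt(2π / |f''(x*)|)
        = exp(25n ln(25n/6) − 25n) · sqrt(2π · 25n / 6^2)
        = (25n/6)^(25n) e^(−25n) · sqrt(2π·25n) / 6
        = (sqrt(2π·25n) / 6) · (25n/(6e))^(25n).
This matches Γ(25n+1)/6^(25n+1) with Stirling applied to Γ.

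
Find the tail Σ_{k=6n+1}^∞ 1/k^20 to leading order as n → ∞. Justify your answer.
Σ_{k>6n} 1/k^20 ~ 1/(19 · (6n)^19)

Compare to the integral: ∫_{6n}^∞ x^(−20) dx = [−x^(−19)/19]_{6n}^∞ = 1/((20−1)·(6n)^19). Euler-Maclaurin then gives
  Σ_{k>6n} 1/k^20 = ∫_{6n}^∞ dx/x^20 − 1/(2·(6n)^20) + O(1/(6n)^21).
(Equivalently this is ζ(20) − Σ_{k≤6n} 1/k^20.)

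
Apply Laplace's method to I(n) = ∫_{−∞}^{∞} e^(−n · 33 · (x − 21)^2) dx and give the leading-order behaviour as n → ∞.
I(n) = sqrt(π/(33n))

Here φ(x) = 33 · (x − 21)^2 has its unique minimum at x* = 21 with φ(x*) = 0 and φ''(x*) = 66. Laplace's method gives
  I(n) ~ e^(−n φ(x*)) · sqrt(2π / (n · φ''(x*))) = sqrt(2π / (66n)) = sqrt(π/(33n)).
This is exact: substituting u = (x − 21)·sqrt(33n) gives I(n) = (1/sqrt(33n)) ∫_{−∞}^{∞} e^(−u^2) du = sqrt(π/(33n)).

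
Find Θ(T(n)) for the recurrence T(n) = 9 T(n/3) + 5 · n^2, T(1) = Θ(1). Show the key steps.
T(n) = Θ(n^2 log n)

log_3 9 = 2, and f(n) = 5 · n^2 = Θ(n^(log_3 9)). This is Case 2 of the master theorem: T(n) = Θ(f(n) · log n) = Θ(n^2 log n).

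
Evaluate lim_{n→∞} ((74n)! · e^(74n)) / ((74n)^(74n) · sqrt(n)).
lim = sqrt(2π·74)

Stirling: (74n)! ~ sqrt(2π·74n) · (74n/e)^(74n). Hence
  (74n)! · e^(74n) / (74n)^(74n) ~ sqrt(2π·74n).
Dividing by sqrt(n): sqrt(2π·74n) / sqrt(n) = sqrt(2π·74) · n^((1−1)/2), so the limit is sqrt(2π·74).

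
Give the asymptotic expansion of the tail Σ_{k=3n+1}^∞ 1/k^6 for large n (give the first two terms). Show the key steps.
Σ_{k>3n} 1/k^6 = 1/(5 · (3n)^5) − 1/(2 · (3n)^6) + O(1/(3n)^7)

Compare to the integral: ∫_{3n}^∞ x^(−6) dx = [−x^(−5)/5]_{3n}^∞ = 1/((6−1)·(3n)^5). The Euler-Maclaurin correction adds −f(3n)/2 = −1/(2·(3n)^6). Euler-Maclaurin then gives
  Σ_{k>3n} 1/k^6 = ∫_{3n}^∞ dx/x^6 − 1/(2·(3n)^6) + O(1/(3n)^7).
(Equivalently this is ζ(6) − Σ_{k≤3n} 1/k^6.)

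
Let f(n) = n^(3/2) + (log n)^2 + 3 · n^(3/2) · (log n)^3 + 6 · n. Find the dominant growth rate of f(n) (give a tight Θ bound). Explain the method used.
f(n) ∈ Θ(n^(3/2) · (log n)^3)

Compare the terms by growth order. For large n, n^a · (log n)^b dominates n^a' · (log n)^b' iff a > a', or (a = a' and b > b'). Ranking the 4 terms shows the dominant one is 3 · n^(3/2) · (log n)^3. Hence f(n) ∈ Θ(n^(3/2) · (log n)^3).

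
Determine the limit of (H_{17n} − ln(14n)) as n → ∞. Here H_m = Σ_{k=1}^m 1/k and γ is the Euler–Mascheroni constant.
lim = ln(17/14) + γ

By Euler-Maclaurin, H_m = ln m + γ + O(1/m). So
  H_{17n} − ln(14n) = ln(17n) + γ − ln(14n) + O(1/n)
                       = ln(17/14) + γ + O(1/n).
Hence the limit is ln(17/14) + γ.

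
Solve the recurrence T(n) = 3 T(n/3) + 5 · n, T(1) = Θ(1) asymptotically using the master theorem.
T(n) = Θ(n log n)

log_3 3 = 1, and f(n) = 5 · n = Θ(n^(log_3 3)). This is Case 2 of the master theorem: T(n) = Θ(f(n) · log n) = Θ(n log n).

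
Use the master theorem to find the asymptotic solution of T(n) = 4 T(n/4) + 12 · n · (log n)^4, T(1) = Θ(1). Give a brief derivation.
T(n) = Θ(n · (log n)^5)

Here log_4 4 = 1 and f(n) = 12 · n · (log n)^4 = Θ(n^(log_4 4) · (log n)^4). This is the extended Case 2 of the master theorem (f matches the critical exponent up to log factors), giving T(n) = Θ(n^(log_4 4) · (log n)^(4+1)) = Θ(n · (log n)^5).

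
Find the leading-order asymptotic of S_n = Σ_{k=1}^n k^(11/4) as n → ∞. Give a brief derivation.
S_n ~ (4/15) · n^(15/4)

Integral comparison: Σ_{k=1}^n k^(11/4) = ∫_0^n x^(11/4) dx + O(n^(11/4)). The integral is n^(1 + 11/4) / (1 + 11/4) = n^((11+4)/4) / ((11+4)/4) = (4/15) · n^(15/4).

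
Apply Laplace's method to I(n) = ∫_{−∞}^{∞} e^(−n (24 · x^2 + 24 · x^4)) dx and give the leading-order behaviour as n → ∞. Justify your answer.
I(n) ~ sqrt(π/(24n))

φ(x) = 24 · x^2 + 24 · x^4 has its unique global minimum at x* = 0 (since φ'(x) = 48x + 96x^3 = 0 only at x = 0 for real x with both coefficients positive, and φ → ∞ as |x| → ∞). At x* = 0, φ(0) = 0 and φ''(0) = 48. Laplace's method then gives
  I(n) ~ sqrt(2π / (n · φ''(0))) · e^(−n φ(0)) = sqrt(2π / (48n)) = sqrt(π/(24n)).
The 24 · x^4 term contributes only at subleading order (an O(1/n) relative correction).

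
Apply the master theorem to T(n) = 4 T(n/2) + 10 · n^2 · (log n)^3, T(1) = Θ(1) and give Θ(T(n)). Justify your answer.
T(n) = Θ(n^2 · (log n)^4)

Here log_2 4 = 2 and f(n) = 10 · n^2 · (log n)^3 = Θ(n^(log_2 4) · (log n)^3). This is the extended Case 2 of the master theorem (f matches the critical exponent up to log factors), giving T(n) = Θ(n^(log_2 4) · (log n)^(3+1)) = Θ(n^2 · (log n)^4).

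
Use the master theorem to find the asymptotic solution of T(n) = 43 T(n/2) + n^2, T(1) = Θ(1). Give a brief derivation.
T(n) = Θ(n^(log_2 43))

Master theorem: compare f(n) = n^2 to n^(log_2 43) where log_2 43 ≈ 5.426. Since 2 < log_2 43, we have f(n) = O(n^(log_2 43 − ε)) for some ε > 0 — Case 1. Hence T(n) = Θ(n^(log_2 43)).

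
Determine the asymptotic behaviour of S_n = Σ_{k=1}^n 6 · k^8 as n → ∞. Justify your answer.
S_n ~ 2 · n^9 / 3

By integral comparison (Euler-Maclaurin), Σ_{k=1}^n 6 · k^8 = 6 · ∫_0^n x^8 dx + O(n^8) = 6 · n^9/9 = 2 · n^9 / 3 + O(n^8). (Equivalently, Faulhaber's formula gives the same leading term.)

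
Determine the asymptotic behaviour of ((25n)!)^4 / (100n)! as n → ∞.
((25n)!)^4/(100n)! ~ ((2π·25n)^(3/2) / 2) · 4^(−4·25n)  →  0

Write N = 25n. Stirling: N! ~ sqrt(2π N)(N/e)^N and (4N)! ~ sqrt(2π·4N)·(4N/e)^(4N).
  (N!)^4/(4N)! ~ (2π N)^(4/2) (N/e)^(4N) / [sqrt(2π·4N) (4N/e)^(4N)]
     = (2π N)^(4/2) / sqrt(2π·4N) · (N/(4N))^(4N)
     = (2π N)^((4−1)/2) / 2 · 4^(−4N).
Since 4^4 > 1, the factor 4^(−4N) decays exponentially, so the ratio → 0. Substituting N = 25n gives the stated form.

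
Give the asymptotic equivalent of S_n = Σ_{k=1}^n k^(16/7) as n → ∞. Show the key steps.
S_n ~ (7/23) · n^(23/7)

Integral comparison: Σ_{k=1}^n k^(16/7) = ∫_0^n x^(16/7) dx + O(n^(16/7)). The integral is n^(1 + 16/7) / (1 + 16/7) = n^((16+7)/7) / ((16+7)/7) = (7/23) · n^(23/7).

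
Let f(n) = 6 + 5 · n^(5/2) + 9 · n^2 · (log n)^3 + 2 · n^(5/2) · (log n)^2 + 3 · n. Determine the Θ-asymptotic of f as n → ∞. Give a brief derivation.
f(n) ∈ Θ(n^(5/2) · (log n)^2)

Compare the terms by growth order. For large n, n^a · (log n)^b dominates n^a' · (log n)^b' iff a > a', or (a = a' and b > b'). Ranking the 5 terms shows the dominant one is 2 · n^(5/2) · (log n)^2. Hence f(n) ∈ Θ(n^(5/2) · (log n)^2).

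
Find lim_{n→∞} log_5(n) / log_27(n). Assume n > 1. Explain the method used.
lim = ln(27) / ln(5) = log_5(27)

Change of base: log_5(n) = ln n / ln 5 and log_27(n) = ln n / ln 27. The ratio is (ln n / ln 5) · (ln 27 / ln n) = ln 27 / ln 5, a constant independent of n. So the limit is ln 27 / ln 5 = log_5(27).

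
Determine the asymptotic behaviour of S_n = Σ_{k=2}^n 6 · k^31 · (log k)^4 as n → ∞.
S_n ~ 3 · n^32 · (log n)^4 / 16

By integral comparison, S_n = ∫_1^n 6 · x^31 · (log x)^4 dx + O(n^31 · (log n)^4). For the integral, the leading term of ∫_1^n x^31 (log x)^4 dx is n^32/32 · (log n)^4 (by repeated integration by parts; each step lowers the log-exponent and produces a relatively O(1/log n) correction). Hence S_n ~ 3 · n^32 · (log n)^4 / 16.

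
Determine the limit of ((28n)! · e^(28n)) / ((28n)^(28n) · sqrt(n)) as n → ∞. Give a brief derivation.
lim = sqrt(2π·28)

Stirling: (28n)! ~ sqrt(2π·28n) · (28n/e)^(28n). Hence
  (28n)! · e^(28n) / (28n)^(28n) ~ sqrt(2π·28n).
Dividing by sqrt(n): sqrt(2π·28n) / sqrt(n) = sqrt(2π·28) · n^((1−1)/2), so the limit is sqrt(2π·28).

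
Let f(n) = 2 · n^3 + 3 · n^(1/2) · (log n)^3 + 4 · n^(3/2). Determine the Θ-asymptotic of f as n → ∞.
f(n) ∈ Θ(n^3)

Compare the terms by growth order. For large n, n^a · (log n)^b dominates n^a' · (log n)^b' iff a > a', or (a = a' and b > b'). Ranking the 3 terms shows the dominant one is 2 · n^3. Hence f(n) ∈ Θ(n^3).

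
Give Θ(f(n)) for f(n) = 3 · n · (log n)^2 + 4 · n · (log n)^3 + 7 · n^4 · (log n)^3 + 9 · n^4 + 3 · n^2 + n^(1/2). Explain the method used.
f(n) ∈ Θ(n^4 · (log n)^3)

Compare the terms by growth order. For large n, n^a · (log n)^b dominates n^a' · (log n)^b' iff a > a', or (a = a' and b > b'). Ranking the 6 terms shows the dominant one is 7 · n^4 · (log n)^3. Hence f(n) ∈ Θ(n^4 · (log n)^3).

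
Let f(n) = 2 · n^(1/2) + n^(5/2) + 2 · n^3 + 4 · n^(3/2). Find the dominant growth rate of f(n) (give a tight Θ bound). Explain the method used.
f(n) ∈ Θ(n^3)

Compare the terms by growth order. For large n, n^a · (log n)^b dominates n^a' · (log n)^b' iff a > a', or (a = a' and b > b'). Ranking the 4 terms shows the dominant one is 2 · n^3. Hence f(n) ∈ Θ(n^3).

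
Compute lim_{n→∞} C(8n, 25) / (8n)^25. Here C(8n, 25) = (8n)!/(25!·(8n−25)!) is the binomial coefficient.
lim = 1/25! = 1/15511210043330985984000000

With N = 8n → ∞: C(N, 25) / N^25 = [N(N−1)…(N−24)] / (25! · N^25) = (1/25!) · 1 · (1 − 1/(8n)) · … · (1 − 24/(8n)). Each factor → 1 as N → ∞, so the limit is 1/25! = 1/15511210043330985984000000.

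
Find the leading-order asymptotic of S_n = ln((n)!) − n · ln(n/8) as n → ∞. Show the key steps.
S_n ~ n · (ln 8 − 1) + O(ln n)

Stirling: ln((n)!) = n ln(n) − n + O(ln n).
  S_n = n ln(n) − n − n ln(n/8) + O(ln n)
      = n ln(n) − n ln n + n ln 8 − n + O(ln n)
      = n ln 8 − n + O(ln n)
      = n (ln 8 − 1) + O(ln n).
Numerically ln(8) − 1 ≈ 1.0794.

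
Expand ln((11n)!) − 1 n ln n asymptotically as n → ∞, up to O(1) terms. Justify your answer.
ln((11n)!) − 1 n ln n = 10 n ln n + 11(ln 11 − 1) n + (1/2) ln(2π·11n) + O(1/n)

Stirling: ln((11n)!) = 11n ln(11n) − 11n + (1/2) ln(2π·11n) + O(1/n).
Expand 11n ln(11n) = 11n (ln n + ln 11) = 11n ln n + 11n ln 11.
Subtract 1n ln n: leading term is (11 − 1) n ln n = 10 n ln n. The next term is 11n ln 11 − 11n = 11(ln 11 − 1) n. Then the (1/2) ln(2π·11n) correction.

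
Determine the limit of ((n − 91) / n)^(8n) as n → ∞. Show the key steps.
lim = e^(−728)

Rewrite as (1 − 91/n)^(8n). By the standard limit (1 + x/n)^n → e^x, we have (1 − 91/n)^n → e^(−91), and raising to the 8th power gives e^(−728).
More precisely, ln[(1 − 91/n)^(8n)] = 8n · ln(1 − 91/n) = 8n · (-91/n + O(1/n^2)) = -728 + O(1/n) → -728.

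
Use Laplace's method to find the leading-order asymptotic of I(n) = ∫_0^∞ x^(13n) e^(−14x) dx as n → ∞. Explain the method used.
I(n) ~ (sqrt(2π·13n) / 14) · (13n/(14e))^(13n)

Write the integrand as exp(13n ln x − 14x) and set f(x) = 13n ln x − 14x. Then f'(x) = 13n/x − 14 = 0 at x* = 13n/14, and f''(x*) = −13n/x*^2 = −14^2/(13n). Laplace's method (interior maximum) gives
  I(n) ~ e^(f(x*)) · sqrt(2π / |f''(x*)|)
        = exp(13n ln(13n/14) − 13n) · sqrt(2π · 13n / 14^2)
        = (13n/14)^(13n) e^(−13n) · sqrt(2π·13n) / 14
        = (sqrt(2π·13n) / 14) · (13n/(14e))^(13n).
This matches Γ(13n+1)/14^(13n+1) with Stirling applied to Γ.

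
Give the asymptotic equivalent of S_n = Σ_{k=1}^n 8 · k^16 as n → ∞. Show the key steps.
S_n ~ 8 · n^17 / 17

By integral comparison (Euler-Maclaurin), Σ_{k=1}^n 8 · k^16 = 8 · ∫_0^n x^16 dx + O(n^16) = 8 · n^17/17 + O(n^16). (Equivalently, Faulhaber's formula gives the same leading term.)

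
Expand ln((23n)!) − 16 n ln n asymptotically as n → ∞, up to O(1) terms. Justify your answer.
ln((23n)!) − 16 n ln n = 7 n ln n + 23(ln 23 − 1) n + (1/2) ln(2π·23n) + O(1/n)

Stirling: ln((23n)!) = 23n ln(23n) − 23n + (1/2) ln(2π·23n) + O(1/n).
Expand 23n ln(23n) = 23n (ln n + ln 23) = 23n ln n + 23n ln 23.
Subtract 16n ln n: leading term is (23 − 16) n ln n = 7 n ln n. The next term is 23n ln 23 − 23n = 23(ln 23 − 1) n. Then the (1/2) ln(2π·23n) correction.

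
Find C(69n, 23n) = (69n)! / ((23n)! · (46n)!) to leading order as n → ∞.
C(69n, 23n) ~ (27/4)^(23n) · sqrt(3/(4π·23n))

Write N = 23n. Apply Stirling to each factorial:
  (3N)! ~ sqrt(2π·3N) · (3N/e)^(3N),
  N! ~ sqrt(2π N) · (N/e)^N,
  (2N)! ~ sqrt(2π·2N) · (2N/e)^(2N).
The exponential factors combine to (3N)^(3N) / (N^N · (2N)^(2N)) = 3^(3N)/2^(2N) = (3^3/2^2)^N = (27/4)^N.
The square-root prefactors combine to sqrt(2π·3N) / (sqrt(2π N)·sqrt(2π·2N)) = sqrt(3 / (2π·2·N)) = sqrt(3/(4π·23n)).
Substituting N = 23n: C(69n, 23n) ~ (27/4)^(23n) · sqrt(3/(4π·23n)).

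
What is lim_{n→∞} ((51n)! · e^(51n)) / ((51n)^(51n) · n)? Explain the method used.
lim = 0

Stirling: (51n)! ~ sqrt(2π·51n) · (51n/e)^(51n). Hence
  (51n)! · e^(51n) / (51n)^(51n) ~ sqrt(2π·51n).
Dividing by n: sqrt(2π·51n) / n = sqrt(2π·51) · n^((1−2)/2), so the expression behaves like sqrt(2π·51) · n^((1−2)/2) → 0.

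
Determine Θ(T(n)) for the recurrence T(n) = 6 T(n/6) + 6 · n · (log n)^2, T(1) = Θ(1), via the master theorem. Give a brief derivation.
T(n) = Θ(n · (log n)^3)

Here log_6 6 = 1 and f(n) = 6 · n · (log n)^2 = Θ(n^(log_6 6) · (log n)^2). This is the extended Case 2 of the master theorem (f matches the critical exponent up to log factors), giving T(n) = Θ(n^(log_6 6) · (log n)^(2+1)) = Θ(n · (log n)^3).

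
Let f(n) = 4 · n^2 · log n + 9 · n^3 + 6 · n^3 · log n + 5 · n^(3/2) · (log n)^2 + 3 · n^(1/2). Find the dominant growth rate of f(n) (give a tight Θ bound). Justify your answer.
f(n) ∈ Θ(n^3 · log n)

Compare the terms by growth order. For large n, n^a · (log n)^b dominates n^a' · (log n)^b' iff a > a', or (a = a' and b > b'). Ranking the 5 terms shows the dominant one is 6 · n^3 · log n. Hence f(n) ∈ Θ(n^3 · log n).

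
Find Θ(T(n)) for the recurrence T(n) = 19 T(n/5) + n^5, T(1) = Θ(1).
T(n) = Θ(n^5)

log_5 19 ≈ 1.829. f(n) = n^5 dominates n^(log_5 19) since 5 > 1.829, and the regularity condition a·f(n/b) = 19·(n/5)^5 = (19/3125)·n^5 ≤ c·f(n) holds with c = 19/3125 ≈ 0.00608 < 1. So this is Case 3: T(n) = Θ(f(n)) = Θ(n^5).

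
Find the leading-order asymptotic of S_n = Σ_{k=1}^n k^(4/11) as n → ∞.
S_n ~ (11/15) · n^(15/11)

Integral comparison: Σ_{k=1}^n k^(4/11) = ∫_0^n x^(4/11) dx + O(n^(4/11)). The integral is n^(1 + 4/11) / (1 + 4/11) = n^((4+11)/11) / ((4+11)/11) = (11/15) · n^(15/11).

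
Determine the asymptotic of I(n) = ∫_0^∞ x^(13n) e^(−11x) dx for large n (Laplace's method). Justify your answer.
I(n) ~ (sqrt(2π·13n) / 11) · (13n/(11e))^(13n)

Write the integrand as exp(13n ln x − 11x) and set f(x) = 13n ln x − 11x. Then f'(x) = 13n/x − 11 = 0 at x* = 13n/11, and f''(x*) = −13n/x*^2 = −11^2/(13n). Laplace's method (interior maximum) gives
  I(n) ~ e^(f(x*)) · sqrt(2π / |f''(x*)|)
        = exp(13n ln(13n/11) − 13n) · sqrt(2π · 13n / 11^2)
        = (13n/11)^(13n) e^(−13n) · sqrt(2π·13n) / 11
        = (sqrt(2π·13n) / 11) · (13n/(11e))^(13n).
This matches Γ(13n+1)/11^(13n+1) with Stirling applied to Γ.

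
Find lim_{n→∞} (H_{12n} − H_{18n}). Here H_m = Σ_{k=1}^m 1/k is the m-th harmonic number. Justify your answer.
lim = ln(12/18) = ln(2/3)

Euler-Maclaurin gives H_m = ln m + γ + 1/(2m) + O(1/m^2). The γ and O(1/m) terms cancel in the difference:
  H_{12n} − H_{18n} = ln(12n) − ln(18n) + O(1/n) = ln(12/18) + O(1/n).
Hence the limit is ln(12/18) = ln(2/3).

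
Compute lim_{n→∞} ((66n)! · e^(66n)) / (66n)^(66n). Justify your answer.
lim = ∞

Stirling: (66n)! ~ sqrt(2π·66n) · (66n/e)^(66n). Hence
  (66n)! · e^(66n) / (66n)^(66n) ~ sqrt(2π·66n) = sqrt(2π·66) · sqrt(n) → ∞.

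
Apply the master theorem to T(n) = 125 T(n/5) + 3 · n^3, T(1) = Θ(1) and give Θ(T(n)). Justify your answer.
T(n) = Θ(n^3 log n)

log_5 125 = 3, and f(n) = 3 · n^3 = Θ(n^(log_5 125)). This is Case 2 of the master theorem: T(n) = Θ(f(n) · log n) = Θ(n^3 log n).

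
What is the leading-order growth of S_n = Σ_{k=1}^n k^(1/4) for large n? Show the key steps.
S_n ~ (4/5) · n^(5/4)

Integral comparison: Σ_{k=1}^n k^(1/4) = ∫_0^n x^(1/4) dx + O(n^(1/4)). The integral is n^(1 + 1/4) / (1 + 1/4) = n^((1+4)/4) / ((1+4)/4) = (4/5) · n^(5/4).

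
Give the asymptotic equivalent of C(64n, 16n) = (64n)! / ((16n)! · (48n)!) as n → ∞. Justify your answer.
C(64n, 16n) ~ (256/27)^(16n) · sqrt(2/(3π·16n))

Write N = 16n. Apply Stirling to each factorial:
  (4N)! ~ sqrt(2π·4N) · (4N/e)^(4N),
  N! ~ sqrt(2π N) · (N/e)^N,
  (3N)! ~ sqrt(2π·3N) · (3N/e)^(3N).
The exponential factors combine to (4N)^(4N) / (N^N · (3N)^(3N)) = 4^(4N)/3^(3N) = (4^4/3^3)^N = (256/27)^N.
The square-root prefactors combine to sqrt(2π·4N) / (sqrt(2π N)·sqrt(2π·3N)) = sqrt(4 / (2π·3·N)) = sqrt(2/(3π·16n)).
Substituting N = 16n: C(64n, 16n) ~ (256/27)^(16n) · sqrt(2/(3π·16n)).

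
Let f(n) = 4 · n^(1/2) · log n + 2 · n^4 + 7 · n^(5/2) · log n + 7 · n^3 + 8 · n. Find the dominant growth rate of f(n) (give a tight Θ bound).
f(n) ∈ Θ(n^4)

Compare the terms by growth order. For large n, n^a · (log n)^b dominates n^a' · (log n)^b' iff a > a', or (a = a' and b > b'). Ranking the 5 terms shows the dominant one is 2 · n^4. Hence f(n) ∈ Θ(n^4).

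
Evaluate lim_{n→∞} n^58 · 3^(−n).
lim = 0

Exponentials with base > 1 dominate every fixed polynomial: for any fixed c, n^c / 3^n → 0 as n → ∞ (e.g. by the ratio test, or by writing 3^n = e^(n ln 3) and noting e^(n ln 3) / n^c → ∞). Hence n^58 · 3^(−n) = n^58 / 3^n → 0.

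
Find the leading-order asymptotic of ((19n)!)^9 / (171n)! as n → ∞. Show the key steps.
((19n)!)^9/(171n)! ~ ((2π·19n)^(8/2) / 3) · 9^(−9·19n)  →  0

Write N = 19n. Stirling: N! ~ sqrt(2π N)(N/e)^N and (9N)! ~ sqrt(2π·9N)·(9N/e)^(9N).
  (N!)^9/(9N)! ~ (2π N)^(9/2) (N/e)^(9N) / [sqrt(2π·9N) (9N/e)^(9N)]
     = (2π N)^(9/2) / sqrt(2π·9N) · (N/(9N))^(9N)
     = (2π N)^((9−1)/2) / 3 · 9^(−9N).
Since 9^9 > 1, the factor 9^(−9N) decays exponentially, so the ratio → 0. Substituting N = 19n gives the stated form.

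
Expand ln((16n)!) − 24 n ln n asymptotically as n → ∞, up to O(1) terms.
ln((16n)!) − 24 n ln n = −8 n ln n + 16(ln 16 − 1) n + (1/2) ln(2π·16n) + O(1/n)

Stirling: ln((16n)!) = 16n ln(16n) − 16n + (1/2) ln(2π·16n) + O(1/n).
Expand 16n ln(16n) = 16n (ln n + ln 16) = 16n ln n + 16n ln 16.
Subtract 24n ln n: leading term is (16 − 24) n ln n = −8 n ln n. The next term is 16n ln 16 − 16n = 16(ln 16 − 1) n. Then the (1/2) ln(2π·16n) correction.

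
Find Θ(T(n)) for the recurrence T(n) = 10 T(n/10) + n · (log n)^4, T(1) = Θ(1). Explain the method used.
T(n) = Θ(n · (log n)^5)

Here log_10 10 = 1 and f(n) = n · (log n)^4 = Θ(n^(log_10 10) · (log n)^4). This is the extended Case 2 of the master theorem (f matches the critical exponent up to log factors), giving T(n) = Θ(n^(log_10 10) · (log n)^(4+1)) = Θ(n · (log n)^5).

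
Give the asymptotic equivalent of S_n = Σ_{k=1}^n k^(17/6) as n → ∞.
S_n ~ (6/23) · n^(23/6)

Integral comparison: Σ_{k=1}^n k^(17/6) = ∫_0^n x^(17/6) dx + O(n^(17/6)). The integral is n^(1 + 17/6) / (1 + 17/6) = n^((17+6)/6) / ((17+6)/6) = (6/23) · n^(23/6).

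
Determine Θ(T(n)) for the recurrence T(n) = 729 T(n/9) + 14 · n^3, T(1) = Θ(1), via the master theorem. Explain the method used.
T(n) = Θ(n^3 log n)

log_9 729 = 3, and f(n) = 14 · n^3 = Θ(n^(log_9 729)). This is Case 2 of the master theorem: T(n) = Θ(f(n) · log n) = Θ(n^3 log n).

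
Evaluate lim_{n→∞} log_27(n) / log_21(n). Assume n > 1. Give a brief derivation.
lim = ln(21) / ln(27) = log_27(21)

Change of base: log_27(n) = ln n / ln 27 and log_21(n) = ln n / ln 21. The ratio is (ln n / ln 27) · (ln 21 / ln n) = ln 21 / ln 27, a constant independent of n. So the limit is ln 21 / ln 27 = log_27(21).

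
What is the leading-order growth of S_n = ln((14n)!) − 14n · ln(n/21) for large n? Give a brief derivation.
S_n ~ 14n · (ln 294 − 1) + O(ln n)

Stirling: ln((14n)!) = 14n ln(14n) − 14n + O(ln n).
  S_n = 14n ln(14n) − 14n − 14n ln(n/21) + O(ln n)
      = 14n ln(14n) − 14n ln n + 14n ln 21 − 14n + O(ln n)
      = 14n ln 14 + 14n ln 21 − 14n + O(ln n)
      = 14n (ln 294 − 1) + O(ln n).
Numerically ln(294) − 1 ≈ 4.6836.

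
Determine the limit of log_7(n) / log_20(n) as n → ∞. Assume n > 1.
lim = ln(20) / ln(7) = log_7(20)

Change of base: log_7(n) = ln n / ln 7 and log_20(n) = ln n / ln 20. The ratio is (ln n / ln 7) · (ln 20 / ln n) = ln 20 / ln 7, a constant independent of n. So the limit is ln 20 / ln 7 = log_7(20).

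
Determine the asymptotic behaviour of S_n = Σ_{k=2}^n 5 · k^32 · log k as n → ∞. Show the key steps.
S_n ~ 5 · n^33 log n / 33 − 5 · n^33 / 1089

By integral comparison, S_n = ∫_1^n 5 · x^32 · log x dx + O(n^32 · log n). For the integral, ∫ x^32 log x dx = n^33 log n / 33 − n^33/1089 (integration by parts). Hence S_n ~ 5 · n^33 log n / 33 − 5 · n^33 / 1089.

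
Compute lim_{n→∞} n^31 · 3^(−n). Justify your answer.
lim = 0

Exponentials with base > 1 dominate every fixed polynomial: for any fixed c, n^c / 3^n → 0 as n → ∞ (e.g. by the ratio test, or by writing 3^n = e^(n ln 3) and noting e^(n ln 3) / n^c → ∞). Hence n^31 · 3^(−n) = n^31 / 3^n → 0.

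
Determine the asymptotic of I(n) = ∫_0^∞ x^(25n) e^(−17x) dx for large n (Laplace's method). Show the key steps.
I(n) ~ (sqrt(2π·25n) / 17) · (25n/(17e))^(25n)

Write the integrand as exp(25n ln x − 17x) and set f(x) = 25n ln x − 17x. Then f'(x) = 25n/x − 17 = 0 at x* = 25n/17, and f''(x*) = −25n/x*^2 = −17^2/(25n). Laplace's method (interior maximum) gives
  I(n) ~ e^(f(x*)) · sqrt(2π / |f''(x*)|)
        = exp(25n ln(25n/17) − 25n) · sqrt(2π · 25n / 17^2)
        = (25n/17)^(25n) e^(−25n) · sqrt(2π·25n) / 17
        = (sqrt(2π·25n) / 17) · (25n/(17e))^(25n).
This matches Γ(25n+1)/17^(25n+1) with Stirling applied to Γ.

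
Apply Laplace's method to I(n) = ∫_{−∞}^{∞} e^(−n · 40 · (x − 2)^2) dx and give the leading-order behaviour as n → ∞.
I(n) = sqrt(π/(40n))

Here φ(x) = 40 · (x − 2)^2 has its unique minimum at x* = 2 with φ(x*) = 0 and φ''(x*) = 80. Laplace's method gives
  I(n) ~ e^(−n φ(x*)) · sqrt(2π / (n · φ''(x*))) = sqrt(2π / (80n)) = sqrt(π/(40n)).
This is exact: substituting u = (x − 2)·sqrt(40n) gives I(n) = (1/sqrt(40n)) ∫_{−∞}^{∞} e^(−u^2) du = sqrt(π/(40n)).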